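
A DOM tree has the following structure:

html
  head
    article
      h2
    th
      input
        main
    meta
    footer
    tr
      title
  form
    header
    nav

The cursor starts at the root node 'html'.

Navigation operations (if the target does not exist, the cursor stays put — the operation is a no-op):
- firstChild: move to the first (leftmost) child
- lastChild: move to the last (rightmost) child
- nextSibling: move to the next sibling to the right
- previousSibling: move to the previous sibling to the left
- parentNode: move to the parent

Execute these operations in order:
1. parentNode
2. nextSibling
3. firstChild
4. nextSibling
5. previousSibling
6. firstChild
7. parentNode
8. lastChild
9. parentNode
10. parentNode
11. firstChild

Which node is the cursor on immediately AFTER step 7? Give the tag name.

Answer: head

Derivation:
After 1 (parentNode): html (no-op, stayed)
After 2 (nextSibling): html (no-op, stayed)
After 3 (firstChild): head
After 4 (nextSibling): form
After 5 (previousSibling): head
After 6 (firstChild): article
After 7 (parentNode): head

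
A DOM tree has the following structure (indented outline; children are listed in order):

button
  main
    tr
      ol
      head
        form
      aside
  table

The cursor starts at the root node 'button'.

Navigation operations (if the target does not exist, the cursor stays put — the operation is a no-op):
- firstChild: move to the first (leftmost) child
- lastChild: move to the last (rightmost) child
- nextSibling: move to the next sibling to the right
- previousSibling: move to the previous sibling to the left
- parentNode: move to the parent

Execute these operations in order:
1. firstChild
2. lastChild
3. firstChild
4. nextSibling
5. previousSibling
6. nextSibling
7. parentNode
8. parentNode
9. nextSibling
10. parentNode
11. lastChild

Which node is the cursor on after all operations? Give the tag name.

Answer: table

Derivation:
After 1 (firstChild): main
After 2 (lastChild): tr
After 3 (firstChild): ol
After 4 (nextSibling): head
After 5 (previousSibling): ol
After 6 (nextSibling): head
After 7 (parentNode): tr
After 8 (parentNode): main
After 9 (nextSibling): table
After 10 (parentNode): button
After 11 (lastChild): table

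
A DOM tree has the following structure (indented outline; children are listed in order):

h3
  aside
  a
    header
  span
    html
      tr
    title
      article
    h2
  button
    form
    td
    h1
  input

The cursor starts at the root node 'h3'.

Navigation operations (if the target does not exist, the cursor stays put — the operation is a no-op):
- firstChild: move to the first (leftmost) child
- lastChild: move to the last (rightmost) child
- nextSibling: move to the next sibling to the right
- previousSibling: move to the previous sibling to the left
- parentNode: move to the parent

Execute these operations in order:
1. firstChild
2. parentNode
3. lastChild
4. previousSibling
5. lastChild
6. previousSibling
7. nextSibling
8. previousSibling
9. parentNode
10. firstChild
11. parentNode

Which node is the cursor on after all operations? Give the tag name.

After 1 (firstChild): aside
After 2 (parentNode): h3
After 3 (lastChild): input
After 4 (previousSibling): button
After 5 (lastChild): h1
After 6 (previousSibling): td
After 7 (nextSibling): h1
After 8 (previousSibling): td
After 9 (parentNode): button
After 10 (firstChild): form
After 11 (parentNode): button

Answer: button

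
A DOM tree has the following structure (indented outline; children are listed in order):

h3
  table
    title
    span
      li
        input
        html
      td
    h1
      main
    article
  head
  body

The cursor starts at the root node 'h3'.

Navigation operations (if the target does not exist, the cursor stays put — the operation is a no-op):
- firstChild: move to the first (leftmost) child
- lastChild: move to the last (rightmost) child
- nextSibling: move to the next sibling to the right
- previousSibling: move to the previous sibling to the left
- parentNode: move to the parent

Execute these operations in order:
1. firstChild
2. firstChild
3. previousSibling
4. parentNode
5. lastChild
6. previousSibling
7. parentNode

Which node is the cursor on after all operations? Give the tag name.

Answer: table

Derivation:
After 1 (firstChild): table
After 2 (firstChild): title
After 3 (previousSibling): title (no-op, stayed)
After 4 (parentNode): table
After 5 (lastChild): article
After 6 (previousSibling): h1
After 7 (parentNode): table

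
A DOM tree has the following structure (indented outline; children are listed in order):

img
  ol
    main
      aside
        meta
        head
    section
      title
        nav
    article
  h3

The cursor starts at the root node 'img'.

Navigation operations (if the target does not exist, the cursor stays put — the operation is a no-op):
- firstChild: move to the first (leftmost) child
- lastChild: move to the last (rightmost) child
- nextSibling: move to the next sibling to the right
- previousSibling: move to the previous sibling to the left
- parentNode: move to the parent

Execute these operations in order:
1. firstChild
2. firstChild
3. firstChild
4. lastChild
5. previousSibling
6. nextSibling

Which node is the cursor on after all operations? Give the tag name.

Answer: head

Derivation:
After 1 (firstChild): ol
After 2 (firstChild): main
After 3 (firstChild): aside
After 4 (lastChild): head
After 5 (previousSibling): meta
After 6 (nextSibling): head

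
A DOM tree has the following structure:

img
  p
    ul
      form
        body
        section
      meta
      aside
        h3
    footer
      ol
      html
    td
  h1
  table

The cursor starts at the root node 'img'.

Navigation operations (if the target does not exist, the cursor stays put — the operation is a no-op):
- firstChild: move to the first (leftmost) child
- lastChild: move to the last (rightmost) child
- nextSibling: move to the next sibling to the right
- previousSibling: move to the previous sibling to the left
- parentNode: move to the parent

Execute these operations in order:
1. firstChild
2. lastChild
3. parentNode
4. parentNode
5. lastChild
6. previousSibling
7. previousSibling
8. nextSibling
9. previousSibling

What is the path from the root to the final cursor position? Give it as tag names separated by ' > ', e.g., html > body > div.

Answer: img > p

Derivation:
After 1 (firstChild): p
After 2 (lastChild): td
After 3 (parentNode): p
After 4 (parentNode): img
After 5 (lastChild): table
After 6 (previousSibling): h1
After 7 (previousSibling): p
After 8 (nextSibling): h1
After 9 (previousSibling): p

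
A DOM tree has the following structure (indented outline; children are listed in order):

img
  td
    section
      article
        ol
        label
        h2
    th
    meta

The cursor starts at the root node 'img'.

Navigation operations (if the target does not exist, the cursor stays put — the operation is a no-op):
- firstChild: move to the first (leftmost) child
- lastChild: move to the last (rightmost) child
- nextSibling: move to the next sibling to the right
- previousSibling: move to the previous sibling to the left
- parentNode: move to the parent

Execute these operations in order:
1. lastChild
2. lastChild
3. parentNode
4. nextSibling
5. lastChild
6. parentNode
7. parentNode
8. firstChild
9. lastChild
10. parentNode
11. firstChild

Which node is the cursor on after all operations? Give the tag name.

Answer: section

Derivation:
After 1 (lastChild): td
After 2 (lastChild): meta
After 3 (parentNode): td
After 4 (nextSibling): td (no-op, stayed)
After 5 (lastChild): meta
After 6 (parentNode): td
After 7 (parentNode): img
After 8 (firstChild): td
After 9 (lastChild): meta
After 10 (parentNode): td
After 11 (firstChild): section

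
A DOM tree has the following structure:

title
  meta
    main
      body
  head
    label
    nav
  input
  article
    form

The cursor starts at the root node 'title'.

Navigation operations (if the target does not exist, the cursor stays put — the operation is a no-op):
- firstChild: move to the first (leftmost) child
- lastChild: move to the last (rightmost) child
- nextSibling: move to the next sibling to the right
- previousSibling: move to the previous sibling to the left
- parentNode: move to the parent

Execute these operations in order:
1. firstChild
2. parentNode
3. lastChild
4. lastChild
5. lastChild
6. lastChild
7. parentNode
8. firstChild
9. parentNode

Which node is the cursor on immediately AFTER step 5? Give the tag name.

Answer: form

Derivation:
After 1 (firstChild): meta
After 2 (parentNode): title
After 3 (lastChild): article
After 4 (lastChild): form
After 5 (lastChild): form (no-op, stayed)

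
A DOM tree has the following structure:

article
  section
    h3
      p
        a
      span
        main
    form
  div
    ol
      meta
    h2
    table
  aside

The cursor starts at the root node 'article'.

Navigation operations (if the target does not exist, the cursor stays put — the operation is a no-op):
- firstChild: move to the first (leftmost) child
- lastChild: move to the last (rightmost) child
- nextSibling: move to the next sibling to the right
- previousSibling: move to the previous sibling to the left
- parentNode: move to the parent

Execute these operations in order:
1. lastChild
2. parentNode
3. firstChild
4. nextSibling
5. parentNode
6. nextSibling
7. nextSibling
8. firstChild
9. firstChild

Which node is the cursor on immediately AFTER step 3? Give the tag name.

Answer: section

Derivation:
After 1 (lastChild): aside
After 2 (parentNode): article
After 3 (firstChild): section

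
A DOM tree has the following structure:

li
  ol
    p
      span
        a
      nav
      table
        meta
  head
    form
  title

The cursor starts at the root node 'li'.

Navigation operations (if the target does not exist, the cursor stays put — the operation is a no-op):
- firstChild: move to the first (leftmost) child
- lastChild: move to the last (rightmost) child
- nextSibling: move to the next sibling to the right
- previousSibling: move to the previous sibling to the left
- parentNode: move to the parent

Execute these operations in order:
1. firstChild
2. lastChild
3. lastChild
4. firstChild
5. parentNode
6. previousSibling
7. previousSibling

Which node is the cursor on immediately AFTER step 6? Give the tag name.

After 1 (firstChild): ol
After 2 (lastChild): p
After 3 (lastChild): table
After 4 (firstChild): meta
After 5 (parentNode): table
After 6 (previousSibling): nav

Answer: nav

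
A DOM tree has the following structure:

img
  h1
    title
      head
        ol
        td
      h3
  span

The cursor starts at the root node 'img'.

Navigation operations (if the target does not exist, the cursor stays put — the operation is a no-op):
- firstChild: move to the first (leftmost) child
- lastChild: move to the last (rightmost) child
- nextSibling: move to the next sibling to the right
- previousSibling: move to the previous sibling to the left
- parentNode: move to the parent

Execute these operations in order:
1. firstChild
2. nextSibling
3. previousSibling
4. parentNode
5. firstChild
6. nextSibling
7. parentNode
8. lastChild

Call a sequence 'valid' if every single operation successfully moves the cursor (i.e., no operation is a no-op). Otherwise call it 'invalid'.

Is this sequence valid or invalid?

After 1 (firstChild): h1
After 2 (nextSibling): span
After 3 (previousSibling): h1
After 4 (parentNode): img
After 5 (firstChild): h1
After 6 (nextSibling): span
After 7 (parentNode): img
After 8 (lastChild): span

Answer: valid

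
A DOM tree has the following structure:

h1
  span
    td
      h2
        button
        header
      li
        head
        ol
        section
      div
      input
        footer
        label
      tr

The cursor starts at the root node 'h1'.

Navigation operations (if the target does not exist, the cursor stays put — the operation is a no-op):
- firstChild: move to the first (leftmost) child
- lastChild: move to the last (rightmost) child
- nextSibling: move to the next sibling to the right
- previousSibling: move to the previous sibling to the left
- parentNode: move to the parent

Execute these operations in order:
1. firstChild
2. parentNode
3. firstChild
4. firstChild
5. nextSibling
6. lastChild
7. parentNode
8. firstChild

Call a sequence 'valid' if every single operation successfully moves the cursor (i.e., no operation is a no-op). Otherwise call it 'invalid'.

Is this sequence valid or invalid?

Answer: invalid

Derivation:
After 1 (firstChild): span
After 2 (parentNode): h1
After 3 (firstChild): span
After 4 (firstChild): td
After 5 (nextSibling): td (no-op, stayed)
After 6 (lastChild): tr
After 7 (parentNode): td
After 8 (firstChild): h2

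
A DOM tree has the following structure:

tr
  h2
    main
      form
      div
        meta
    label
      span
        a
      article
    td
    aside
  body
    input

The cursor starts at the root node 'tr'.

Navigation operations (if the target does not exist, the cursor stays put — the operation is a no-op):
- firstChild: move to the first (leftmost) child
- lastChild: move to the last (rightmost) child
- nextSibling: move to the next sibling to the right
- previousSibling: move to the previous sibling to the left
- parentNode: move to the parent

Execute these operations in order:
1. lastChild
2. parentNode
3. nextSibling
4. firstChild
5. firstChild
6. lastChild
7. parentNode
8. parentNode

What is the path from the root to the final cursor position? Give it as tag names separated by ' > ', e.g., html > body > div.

After 1 (lastChild): body
After 2 (parentNode): tr
After 3 (nextSibling): tr (no-op, stayed)
After 4 (firstChild): h2
After 5 (firstChild): main
After 6 (lastChild): div
After 7 (parentNode): main
After 8 (parentNode): h2

Answer: tr > h2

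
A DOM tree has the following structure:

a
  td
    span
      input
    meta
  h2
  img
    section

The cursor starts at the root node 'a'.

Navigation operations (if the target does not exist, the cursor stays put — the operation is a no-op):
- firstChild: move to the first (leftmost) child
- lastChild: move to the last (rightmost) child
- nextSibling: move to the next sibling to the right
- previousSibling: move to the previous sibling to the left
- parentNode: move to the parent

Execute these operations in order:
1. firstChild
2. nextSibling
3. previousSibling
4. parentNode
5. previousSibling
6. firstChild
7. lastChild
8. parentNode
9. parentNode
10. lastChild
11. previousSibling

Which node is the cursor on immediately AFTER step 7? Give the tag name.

Answer: meta

Derivation:
After 1 (firstChild): td
After 2 (nextSibling): h2
After 3 (previousSibling): td
After 4 (parentNode): a
After 5 (previousSibling): a (no-op, stayed)
After 6 (firstChild): td
After 7 (lastChild): meta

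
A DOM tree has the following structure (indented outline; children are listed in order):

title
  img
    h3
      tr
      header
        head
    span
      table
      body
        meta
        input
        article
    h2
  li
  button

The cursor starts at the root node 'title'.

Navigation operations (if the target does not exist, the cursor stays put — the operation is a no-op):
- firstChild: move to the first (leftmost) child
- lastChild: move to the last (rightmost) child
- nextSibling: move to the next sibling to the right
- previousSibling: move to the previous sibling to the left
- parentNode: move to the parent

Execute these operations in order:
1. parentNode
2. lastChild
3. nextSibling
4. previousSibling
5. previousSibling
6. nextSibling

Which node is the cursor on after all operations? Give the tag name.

After 1 (parentNode): title (no-op, stayed)
After 2 (lastChild): button
After 3 (nextSibling): button (no-op, stayed)
After 4 (previousSibling): li
After 5 (previousSibling): img
After 6 (nextSibling): li

Answer: li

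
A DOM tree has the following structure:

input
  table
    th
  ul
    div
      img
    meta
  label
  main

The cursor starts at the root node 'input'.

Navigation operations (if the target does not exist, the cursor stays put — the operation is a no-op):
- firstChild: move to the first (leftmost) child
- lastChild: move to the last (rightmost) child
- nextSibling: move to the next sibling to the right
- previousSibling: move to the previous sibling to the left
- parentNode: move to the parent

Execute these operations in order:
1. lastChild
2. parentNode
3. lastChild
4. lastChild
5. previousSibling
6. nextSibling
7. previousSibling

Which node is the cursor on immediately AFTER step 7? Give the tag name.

Answer: label

Derivation:
After 1 (lastChild): main
After 2 (parentNode): input
After 3 (lastChild): main
After 4 (lastChild): main (no-op, stayed)
After 5 (previousSibling): label
After 6 (nextSibling): main
After 7 (previousSibling): label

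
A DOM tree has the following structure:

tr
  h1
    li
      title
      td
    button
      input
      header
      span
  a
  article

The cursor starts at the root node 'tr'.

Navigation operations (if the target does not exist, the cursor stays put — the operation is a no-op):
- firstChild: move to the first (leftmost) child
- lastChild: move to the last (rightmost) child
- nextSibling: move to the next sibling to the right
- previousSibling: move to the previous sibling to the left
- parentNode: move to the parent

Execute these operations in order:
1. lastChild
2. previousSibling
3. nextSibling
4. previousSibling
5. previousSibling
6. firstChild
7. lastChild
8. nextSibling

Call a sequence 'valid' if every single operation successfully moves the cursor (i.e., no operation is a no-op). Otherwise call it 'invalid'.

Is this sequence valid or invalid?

Answer: invalid

Derivation:
After 1 (lastChild): article
After 2 (previousSibling): a
After 3 (nextSibling): article
After 4 (previousSibling): a
After 5 (previousSibling): h1
After 6 (firstChild): li
After 7 (lastChild): td
After 8 (nextSibling): td (no-op, stayed)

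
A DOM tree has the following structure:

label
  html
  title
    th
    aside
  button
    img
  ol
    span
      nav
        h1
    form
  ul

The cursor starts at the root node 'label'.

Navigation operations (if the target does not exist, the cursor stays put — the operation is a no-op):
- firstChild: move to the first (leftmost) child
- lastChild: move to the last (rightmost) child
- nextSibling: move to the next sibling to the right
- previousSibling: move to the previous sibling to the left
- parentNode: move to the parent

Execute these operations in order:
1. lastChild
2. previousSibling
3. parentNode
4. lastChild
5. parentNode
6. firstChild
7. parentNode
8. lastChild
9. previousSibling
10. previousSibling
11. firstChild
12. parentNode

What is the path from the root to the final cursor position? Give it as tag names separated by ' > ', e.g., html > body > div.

Answer: label > button

Derivation:
After 1 (lastChild): ul
After 2 (previousSibling): ol
After 3 (parentNode): label
After 4 (lastChild): ul
After 5 (parentNode): label
After 6 (firstChild): html
After 7 (parentNode): label
After 8 (lastChild): ul
After 9 (previousSibling): ol
After 10 (previousSibling): button
After 11 (firstChild): img
After 12 (parentNode): button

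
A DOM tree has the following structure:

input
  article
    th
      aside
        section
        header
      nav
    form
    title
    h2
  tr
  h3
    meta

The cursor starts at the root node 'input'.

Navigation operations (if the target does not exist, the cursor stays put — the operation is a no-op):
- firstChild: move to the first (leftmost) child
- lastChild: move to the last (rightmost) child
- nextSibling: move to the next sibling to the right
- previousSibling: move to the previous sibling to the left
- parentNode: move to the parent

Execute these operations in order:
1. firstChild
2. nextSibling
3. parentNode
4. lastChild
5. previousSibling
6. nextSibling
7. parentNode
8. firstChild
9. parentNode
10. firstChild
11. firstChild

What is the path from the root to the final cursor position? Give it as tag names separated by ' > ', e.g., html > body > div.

After 1 (firstChild): article
After 2 (nextSibling): tr
After 3 (parentNode): input
After 4 (lastChild): h3
After 5 (previousSibling): tr
After 6 (nextSibling): h3
After 7 (parentNode): input
After 8 (firstChild): article
After 9 (parentNode): input
After 10 (firstChild): article
After 11 (firstChild): th

Answer: input > article > th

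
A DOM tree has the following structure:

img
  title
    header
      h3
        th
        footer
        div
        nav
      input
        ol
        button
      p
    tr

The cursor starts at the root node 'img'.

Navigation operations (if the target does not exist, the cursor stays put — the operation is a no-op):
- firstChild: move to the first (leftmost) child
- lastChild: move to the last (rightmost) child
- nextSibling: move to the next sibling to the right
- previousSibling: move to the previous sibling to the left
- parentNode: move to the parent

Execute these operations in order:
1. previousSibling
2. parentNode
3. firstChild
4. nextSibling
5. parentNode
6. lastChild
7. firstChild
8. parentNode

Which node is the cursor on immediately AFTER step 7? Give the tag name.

Answer: header

Derivation:
After 1 (previousSibling): img (no-op, stayed)
After 2 (parentNode): img (no-op, stayed)
After 3 (firstChild): title
After 4 (nextSibling): title (no-op, stayed)
After 5 (parentNode): img
After 6 (lastChild): title
After 7 (firstChild): header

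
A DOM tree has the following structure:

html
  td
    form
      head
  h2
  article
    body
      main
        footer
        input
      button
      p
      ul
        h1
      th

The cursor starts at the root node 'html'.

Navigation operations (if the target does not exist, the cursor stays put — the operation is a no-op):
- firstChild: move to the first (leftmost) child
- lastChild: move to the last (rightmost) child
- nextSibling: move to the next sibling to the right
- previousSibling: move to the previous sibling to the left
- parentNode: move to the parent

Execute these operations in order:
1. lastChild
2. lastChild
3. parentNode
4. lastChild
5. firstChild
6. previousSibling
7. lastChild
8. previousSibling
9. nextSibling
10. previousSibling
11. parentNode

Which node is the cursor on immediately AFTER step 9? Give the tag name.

After 1 (lastChild): article
After 2 (lastChild): body
After 3 (parentNode): article
After 4 (lastChild): body
After 5 (firstChild): main
After 6 (previousSibling): main (no-op, stayed)
After 7 (lastChild): input
After 8 (previousSibling): footer
After 9 (nextSibling): input

Answer: input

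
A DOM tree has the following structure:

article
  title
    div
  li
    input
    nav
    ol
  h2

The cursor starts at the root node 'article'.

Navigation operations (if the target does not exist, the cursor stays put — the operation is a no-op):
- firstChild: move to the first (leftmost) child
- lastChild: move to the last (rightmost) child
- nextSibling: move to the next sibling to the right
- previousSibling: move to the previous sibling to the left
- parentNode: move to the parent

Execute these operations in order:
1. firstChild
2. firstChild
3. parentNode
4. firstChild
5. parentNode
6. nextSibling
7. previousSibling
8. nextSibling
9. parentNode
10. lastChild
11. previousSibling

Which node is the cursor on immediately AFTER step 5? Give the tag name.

Answer: title

Derivation:
After 1 (firstChild): title
After 2 (firstChild): div
After 3 (parentNode): title
After 4 (firstChild): div
After 5 (parentNode): title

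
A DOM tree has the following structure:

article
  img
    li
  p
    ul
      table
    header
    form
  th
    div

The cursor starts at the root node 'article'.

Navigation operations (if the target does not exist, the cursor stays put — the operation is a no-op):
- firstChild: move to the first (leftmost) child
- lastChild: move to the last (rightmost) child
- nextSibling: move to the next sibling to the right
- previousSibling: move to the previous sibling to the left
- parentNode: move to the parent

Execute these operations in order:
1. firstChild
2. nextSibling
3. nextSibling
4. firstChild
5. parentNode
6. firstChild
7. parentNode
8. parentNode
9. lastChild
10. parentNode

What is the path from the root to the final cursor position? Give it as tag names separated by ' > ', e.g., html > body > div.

Answer: article

Derivation:
After 1 (firstChild): img
After 2 (nextSibling): p
After 3 (nextSibling): th
After 4 (firstChild): div
After 5 (parentNode): th
After 6 (firstChild): div
After 7 (parentNode): th
After 8 (parentNode): article
After 9 (lastChild): th
After 10 (parentNode): article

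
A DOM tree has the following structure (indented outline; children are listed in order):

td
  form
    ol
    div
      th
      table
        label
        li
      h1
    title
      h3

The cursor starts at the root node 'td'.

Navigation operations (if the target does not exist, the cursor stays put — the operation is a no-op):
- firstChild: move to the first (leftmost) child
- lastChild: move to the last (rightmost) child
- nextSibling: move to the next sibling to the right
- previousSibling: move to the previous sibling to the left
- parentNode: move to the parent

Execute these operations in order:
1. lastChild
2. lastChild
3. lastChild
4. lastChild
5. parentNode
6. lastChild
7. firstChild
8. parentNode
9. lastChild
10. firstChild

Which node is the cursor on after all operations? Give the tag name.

After 1 (lastChild): form
After 2 (lastChild): title
After 3 (lastChild): h3
After 4 (lastChild): h3 (no-op, stayed)
After 5 (parentNode): title
After 6 (lastChild): h3
After 7 (firstChild): h3 (no-op, stayed)
After 8 (parentNode): title
After 9 (lastChild): h3
After 10 (firstChild): h3 (no-op, stayed)

Answer: h3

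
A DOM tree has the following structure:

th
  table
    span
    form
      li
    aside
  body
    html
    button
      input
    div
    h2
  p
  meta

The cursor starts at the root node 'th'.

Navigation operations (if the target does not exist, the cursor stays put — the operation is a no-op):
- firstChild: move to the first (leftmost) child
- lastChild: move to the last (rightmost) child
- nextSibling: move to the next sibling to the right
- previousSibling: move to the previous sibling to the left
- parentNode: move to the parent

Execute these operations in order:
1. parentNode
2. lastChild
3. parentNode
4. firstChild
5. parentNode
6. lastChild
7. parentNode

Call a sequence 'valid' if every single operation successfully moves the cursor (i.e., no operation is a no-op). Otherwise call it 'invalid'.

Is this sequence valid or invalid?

Answer: invalid

Derivation:
After 1 (parentNode): th (no-op, stayed)
After 2 (lastChild): meta
After 3 (parentNode): th
After 4 (firstChild): table
After 5 (parentNode): th
After 6 (lastChild): meta
After 7 (parentNode): th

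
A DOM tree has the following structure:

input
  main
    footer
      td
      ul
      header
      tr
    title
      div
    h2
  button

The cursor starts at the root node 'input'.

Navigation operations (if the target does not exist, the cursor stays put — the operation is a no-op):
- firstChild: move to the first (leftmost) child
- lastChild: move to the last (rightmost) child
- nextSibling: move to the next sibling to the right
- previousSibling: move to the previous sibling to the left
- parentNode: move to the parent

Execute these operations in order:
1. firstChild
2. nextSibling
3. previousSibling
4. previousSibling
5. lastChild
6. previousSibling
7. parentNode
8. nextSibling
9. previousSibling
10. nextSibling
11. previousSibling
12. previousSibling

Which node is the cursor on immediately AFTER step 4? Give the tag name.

After 1 (firstChild): main
After 2 (nextSibling): button
After 3 (previousSibling): main
After 4 (previousSibling): main (no-op, stayed)

Answer: main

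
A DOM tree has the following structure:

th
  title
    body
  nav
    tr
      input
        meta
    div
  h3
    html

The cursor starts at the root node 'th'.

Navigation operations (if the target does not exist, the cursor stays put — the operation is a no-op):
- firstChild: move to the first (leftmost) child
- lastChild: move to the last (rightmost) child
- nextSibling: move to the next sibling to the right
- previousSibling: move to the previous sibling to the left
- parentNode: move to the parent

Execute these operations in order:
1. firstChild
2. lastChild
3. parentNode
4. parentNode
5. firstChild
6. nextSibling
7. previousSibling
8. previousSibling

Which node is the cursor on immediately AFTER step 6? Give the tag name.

After 1 (firstChild): title
After 2 (lastChild): body
After 3 (parentNode): title
After 4 (parentNode): th
After 5 (firstChild): title
After 6 (nextSibling): nav

Answer: nav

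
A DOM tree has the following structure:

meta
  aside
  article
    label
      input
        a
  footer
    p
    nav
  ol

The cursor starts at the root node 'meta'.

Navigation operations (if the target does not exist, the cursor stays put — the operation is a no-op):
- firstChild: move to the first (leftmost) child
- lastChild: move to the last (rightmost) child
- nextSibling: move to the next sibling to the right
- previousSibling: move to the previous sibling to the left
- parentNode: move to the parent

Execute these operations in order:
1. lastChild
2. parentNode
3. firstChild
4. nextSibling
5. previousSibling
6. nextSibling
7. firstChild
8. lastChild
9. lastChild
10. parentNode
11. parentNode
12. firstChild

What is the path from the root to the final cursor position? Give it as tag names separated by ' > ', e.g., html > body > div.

After 1 (lastChild): ol
After 2 (parentNode): meta
After 3 (firstChild): aside
After 4 (nextSibling): article
After 5 (previousSibling): aside
After 6 (nextSibling): article
After 7 (firstChild): label
After 8 (lastChild): input
After 9 (lastChild): a
After 10 (parentNode): input
After 11 (parentNode): label
After 12 (firstChild): input

Answer: meta > article > label > input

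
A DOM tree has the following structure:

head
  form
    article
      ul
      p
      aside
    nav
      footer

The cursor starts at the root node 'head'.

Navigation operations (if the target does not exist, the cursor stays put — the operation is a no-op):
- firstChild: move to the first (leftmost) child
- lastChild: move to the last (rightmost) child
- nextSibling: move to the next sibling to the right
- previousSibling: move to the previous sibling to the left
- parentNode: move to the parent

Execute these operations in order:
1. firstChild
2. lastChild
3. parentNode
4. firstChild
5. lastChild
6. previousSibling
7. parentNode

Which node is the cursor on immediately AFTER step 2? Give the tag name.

Answer: nav

Derivation:
After 1 (firstChild): form
After 2 (lastChild): nav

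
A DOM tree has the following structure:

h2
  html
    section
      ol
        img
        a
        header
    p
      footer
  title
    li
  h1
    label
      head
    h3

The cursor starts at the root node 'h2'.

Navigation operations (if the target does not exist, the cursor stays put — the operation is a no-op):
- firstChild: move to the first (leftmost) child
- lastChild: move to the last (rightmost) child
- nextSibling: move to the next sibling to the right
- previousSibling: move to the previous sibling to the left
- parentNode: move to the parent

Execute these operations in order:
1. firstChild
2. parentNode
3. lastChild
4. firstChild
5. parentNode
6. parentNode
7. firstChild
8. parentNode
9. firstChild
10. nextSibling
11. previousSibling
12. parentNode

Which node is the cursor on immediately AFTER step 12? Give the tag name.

Answer: h2

Derivation:
After 1 (firstChild): html
After 2 (parentNode): h2
After 3 (lastChild): h1
After 4 (firstChild): label
After 5 (parentNode): h1
After 6 (parentNode): h2
After 7 (firstChild): html
After 8 (parentNode): h2
After 9 (firstChild): html
After 10 (nextSibling): title
After 11 (previousSibling): html
After 12 (parentNode): h2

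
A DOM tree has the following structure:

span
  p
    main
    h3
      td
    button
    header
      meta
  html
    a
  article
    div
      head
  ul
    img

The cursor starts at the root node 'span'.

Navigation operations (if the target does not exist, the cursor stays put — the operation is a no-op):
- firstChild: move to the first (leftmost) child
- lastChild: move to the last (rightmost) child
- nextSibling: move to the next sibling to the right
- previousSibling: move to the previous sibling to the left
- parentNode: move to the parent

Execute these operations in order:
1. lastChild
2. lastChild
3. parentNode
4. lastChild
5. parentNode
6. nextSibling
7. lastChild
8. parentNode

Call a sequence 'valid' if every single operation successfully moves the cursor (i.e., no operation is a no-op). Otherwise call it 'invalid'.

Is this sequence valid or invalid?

After 1 (lastChild): ul
After 2 (lastChild): img
After 3 (parentNode): ul
After 4 (lastChild): img
After 5 (parentNode): ul
After 6 (nextSibling): ul (no-op, stayed)
After 7 (lastChild): img
After 8 (parentNode): ul

Answer: invalid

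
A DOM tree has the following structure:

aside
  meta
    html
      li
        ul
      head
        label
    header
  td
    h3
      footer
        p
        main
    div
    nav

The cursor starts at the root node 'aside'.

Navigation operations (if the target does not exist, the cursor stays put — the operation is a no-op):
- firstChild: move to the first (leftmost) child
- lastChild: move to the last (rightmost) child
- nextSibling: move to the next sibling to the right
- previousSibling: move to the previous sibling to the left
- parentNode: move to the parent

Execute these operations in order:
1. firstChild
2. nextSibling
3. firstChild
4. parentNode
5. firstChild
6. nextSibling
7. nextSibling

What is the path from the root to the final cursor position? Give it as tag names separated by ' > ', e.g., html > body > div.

Answer: aside > td > nav

Derivation:
After 1 (firstChild): meta
After 2 (nextSibling): td
After 3 (firstChild): h3
After 4 (parentNode): td
After 5 (firstChild): h3
After 6 (nextSibling): div
After 7 (nextSibling): nav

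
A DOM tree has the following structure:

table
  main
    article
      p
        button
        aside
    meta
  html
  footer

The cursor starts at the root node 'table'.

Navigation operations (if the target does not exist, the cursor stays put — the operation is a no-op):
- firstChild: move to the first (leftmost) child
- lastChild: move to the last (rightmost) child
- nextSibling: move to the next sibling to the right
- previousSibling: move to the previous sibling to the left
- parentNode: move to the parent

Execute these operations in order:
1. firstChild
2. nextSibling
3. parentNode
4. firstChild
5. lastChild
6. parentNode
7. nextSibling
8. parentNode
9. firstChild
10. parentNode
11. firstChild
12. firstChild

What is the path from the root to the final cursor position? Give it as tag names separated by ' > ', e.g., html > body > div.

Answer: table > main > article

Derivation:
After 1 (firstChild): main
After 2 (nextSibling): html
After 3 (parentNode): table
After 4 (firstChild): main
After 5 (lastChild): meta
After 6 (parentNode): main
After 7 (nextSibling): html
After 8 (parentNode): table
After 9 (firstChild): main
After 10 (parentNode): table
After 11 (firstChild): main
After 12 (firstChild): article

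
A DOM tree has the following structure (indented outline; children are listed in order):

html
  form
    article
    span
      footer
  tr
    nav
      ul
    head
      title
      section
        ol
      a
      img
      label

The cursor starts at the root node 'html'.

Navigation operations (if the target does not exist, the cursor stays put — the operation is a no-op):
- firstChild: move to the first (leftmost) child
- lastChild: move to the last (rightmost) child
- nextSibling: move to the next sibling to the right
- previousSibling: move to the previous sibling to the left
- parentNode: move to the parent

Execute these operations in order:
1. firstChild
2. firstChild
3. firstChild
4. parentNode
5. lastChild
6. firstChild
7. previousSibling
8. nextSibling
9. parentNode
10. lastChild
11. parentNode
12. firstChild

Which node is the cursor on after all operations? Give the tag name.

Answer: footer

Derivation:
After 1 (firstChild): form
After 2 (firstChild): article
After 3 (firstChild): article (no-op, stayed)
After 4 (parentNode): form
After 5 (lastChild): span
After 6 (firstChild): footer
After 7 (previousSibling): footer (no-op, stayed)
After 8 (nextSibling): footer (no-op, stayed)
After 9 (parentNode): span
After 10 (lastChild): footer
After 11 (parentNode): span
After 12 (firstChild): footer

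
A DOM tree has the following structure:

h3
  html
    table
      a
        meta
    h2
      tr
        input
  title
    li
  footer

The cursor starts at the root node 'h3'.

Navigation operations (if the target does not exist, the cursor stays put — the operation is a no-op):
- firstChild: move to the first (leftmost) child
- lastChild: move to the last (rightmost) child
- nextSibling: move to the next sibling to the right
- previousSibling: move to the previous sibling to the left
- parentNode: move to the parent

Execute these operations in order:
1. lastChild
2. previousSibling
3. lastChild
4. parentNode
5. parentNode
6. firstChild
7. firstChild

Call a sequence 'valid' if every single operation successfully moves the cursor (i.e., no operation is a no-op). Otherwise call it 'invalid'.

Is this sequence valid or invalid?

Answer: valid

Derivation:
After 1 (lastChild): footer
After 2 (previousSibling): title
After 3 (lastChild): li
After 4 (parentNode): title
After 5 (parentNode): h3
After 6 (firstChild): html
After 7 (firstChild): table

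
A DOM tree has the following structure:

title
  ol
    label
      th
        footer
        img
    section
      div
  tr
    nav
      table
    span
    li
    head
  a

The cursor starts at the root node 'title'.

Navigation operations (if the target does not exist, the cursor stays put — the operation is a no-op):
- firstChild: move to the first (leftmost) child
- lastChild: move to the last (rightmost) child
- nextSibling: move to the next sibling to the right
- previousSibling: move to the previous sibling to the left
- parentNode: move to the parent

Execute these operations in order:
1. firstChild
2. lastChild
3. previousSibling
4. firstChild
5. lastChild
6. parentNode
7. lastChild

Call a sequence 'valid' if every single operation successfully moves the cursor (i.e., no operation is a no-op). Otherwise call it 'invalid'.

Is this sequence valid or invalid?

Answer: valid

Derivation:
After 1 (firstChild): ol
After 2 (lastChild): section
After 3 (previousSibling): label
After 4 (firstChild): th
After 5 (lastChild): img
After 6 (parentNode): th
After 7 (lastChild): img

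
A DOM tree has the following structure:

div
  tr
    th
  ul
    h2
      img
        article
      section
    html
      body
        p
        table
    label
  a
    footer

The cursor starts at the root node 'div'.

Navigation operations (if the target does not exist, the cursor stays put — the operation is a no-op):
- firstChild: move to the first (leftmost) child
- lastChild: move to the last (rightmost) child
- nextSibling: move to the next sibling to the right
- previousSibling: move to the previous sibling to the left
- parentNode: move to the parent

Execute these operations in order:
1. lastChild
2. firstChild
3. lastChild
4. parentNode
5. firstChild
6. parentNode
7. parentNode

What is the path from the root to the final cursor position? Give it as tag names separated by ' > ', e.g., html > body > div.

After 1 (lastChild): a
After 2 (firstChild): footer
After 3 (lastChild): footer (no-op, stayed)
After 4 (parentNode): a
After 5 (firstChild): footer
After 6 (parentNode): a
After 7 (parentNode): div

Answer: div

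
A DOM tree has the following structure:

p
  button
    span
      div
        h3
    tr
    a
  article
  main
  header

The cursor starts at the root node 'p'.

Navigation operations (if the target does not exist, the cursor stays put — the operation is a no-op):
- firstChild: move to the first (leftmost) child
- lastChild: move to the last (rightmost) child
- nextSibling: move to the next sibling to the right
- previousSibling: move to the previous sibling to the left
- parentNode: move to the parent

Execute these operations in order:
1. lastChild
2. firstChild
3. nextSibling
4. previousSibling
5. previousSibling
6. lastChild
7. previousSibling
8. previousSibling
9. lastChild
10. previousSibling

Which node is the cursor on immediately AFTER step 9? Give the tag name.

After 1 (lastChild): header
After 2 (firstChild): header (no-op, stayed)
After 3 (nextSibling): header (no-op, stayed)
After 4 (previousSibling): main
After 5 (previousSibling): article
After 6 (lastChild): article (no-op, stayed)
After 7 (previousSibling): button
After 8 (previousSibling): button (no-op, stayed)
After 9 (lastChild): a

Answer: a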